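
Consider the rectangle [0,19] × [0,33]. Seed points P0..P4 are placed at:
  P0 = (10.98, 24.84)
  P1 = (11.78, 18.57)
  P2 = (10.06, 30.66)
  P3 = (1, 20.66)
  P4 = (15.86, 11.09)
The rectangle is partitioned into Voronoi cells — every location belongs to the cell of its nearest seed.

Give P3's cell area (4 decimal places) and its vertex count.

1. box [0,19]×[0,33]: [(0, 0) (19, 0) (19, 33) (0, 33)]
2. ⊥bis P3·P0 via (5.99,22.75): [(0, 0) (15.5186, 0) (1.6969, 33) (0, 33)]  |A|=284.0553
3. ⊥bis P3·P1 via (6.39,19.615): [(0, 0) (2.5871, 0) (6.6789, 21.1052) (1.6969, 33) (0, 33)]  |A|=147.5948
4. ⊥bis P3·P2 via (5.53,25.66): [(0, 30.6702) (0, 0) (2.5871, 0) (6.6789, 21.1052) (4.3072, 26.7679)]  |A|=137.2897
5. ⊥bis P3·P4 via (8.43,15.875): [(0, 30.6702) (0, 2.7852) (4.4739, 9.7321) (6.6789, 21.1052) (4.3072, 26.7679)]  |A|=118.4704
6. canonical 5-gon: [(0, 30.6702) (0, 2.7852) (4.4739, 9.7321) (6.6789, 21.1052) (4.3072, 26.7679)]
7. shoelace: 118.4704

Area of P3's cell: 118.4704 (5 vertices)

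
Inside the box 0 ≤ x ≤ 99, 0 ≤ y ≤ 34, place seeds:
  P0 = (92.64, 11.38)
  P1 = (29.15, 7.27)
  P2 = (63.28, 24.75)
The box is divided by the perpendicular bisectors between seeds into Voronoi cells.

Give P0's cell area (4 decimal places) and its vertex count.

Area of P0's cell: 731.8494 (4 vertices)

1. box [0,99]×[0,34]: [(0, 0) (99, 0) (99, 34) (0, 34)]
2. ⊥bis P0·P1 via (60.895,9.325): [(61.4987, 0) (99, 0) (99, 34) (59.2977, 34)]  |A|=1312.4625
3. ⊥bis P0·P2 via (77.96,18.065): [(69.7335, 0) (99, 0) (99, 34) (85.2165, 34)]  |A|=731.8494
4. canonical 4-gon: [(69.7335, 0) (99, 0) (99, 34) (85.2165, 34)]
5. shoelace: 731.8494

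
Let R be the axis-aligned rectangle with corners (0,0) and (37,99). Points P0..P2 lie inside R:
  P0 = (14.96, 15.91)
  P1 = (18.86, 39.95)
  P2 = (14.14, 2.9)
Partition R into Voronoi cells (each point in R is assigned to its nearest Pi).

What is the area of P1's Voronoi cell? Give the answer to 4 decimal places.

1. box [0,37]×[0,99]: [(0, 0) (37, 0) (37, 99) (0, 99)]
2. ⊥bis P1·P0 via (16.91,27.93): [(0, 30.6733) (37, 24.6708) (37, 99) (0, 99)]  |A|=2639.134
3. ⊥bis P1·P2 via (16.5,21.425): [(0, 30.6733) (37, 24.6708) (37, 99) (0, 99)]  |A|=2639.134
4. canonical 4-gon: [(0, 30.6733) (37, 24.6708) (37, 99) (0, 99)]
5. shoelace: 2639.134

Area of P1's cell: 2639.1340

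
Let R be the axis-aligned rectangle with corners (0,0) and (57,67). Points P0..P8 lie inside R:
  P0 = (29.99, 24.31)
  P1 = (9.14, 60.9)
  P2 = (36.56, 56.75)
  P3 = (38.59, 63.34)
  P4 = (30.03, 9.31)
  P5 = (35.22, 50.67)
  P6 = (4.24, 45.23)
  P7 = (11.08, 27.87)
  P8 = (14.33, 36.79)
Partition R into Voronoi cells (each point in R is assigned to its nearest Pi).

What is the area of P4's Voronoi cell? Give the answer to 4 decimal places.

Area of P4's cell: 781.1304

1. box [0,57]×[0,67]: [(0, 0) (57, 0) (57, 67) (0, 67)]
2. ⊥bis P4·P0 via (30.01,16.81): [(0, 16.73) (0, 0) (57, 0) (57, 16.882)]  |A|=957.9405
3. ⊥bis P4·P1 via (19.585,35.105): [(0, 16.73) (0, 0) (57, 0) (57, 16.882)]  |A|=957.9405
4. ⊥bis P4·P2 via (33.295,33.03): [(0, 16.73) (0, 0) (57, 0) (57, 16.882)]  |A|=957.9405
5. ⊥bis P4·P3 via (34.31,36.325): [(0, 16.73) (0, 0) (57, 0) (57, 16.882)]  |A|=957.9405
6. ⊥bis P4·P5 via (32.625,29.99): [(0, 16.73) (0, 0) (57, 0) (57, 16.882)]  |A|=957.9405
7. ⊥bis P4·P6 via (17.135,27.27): [(2.4641, 16.7365) (0, 14.9673) (0, 0) (57, 0) (57, 16.882)]  |A|=955.7688
8. ⊥bis P4·P7 via (20.555,18.59): [(18.7823, 16.7801) (2.3476, 0) (57, 0) (57, 16.882)]  |A|=781.1304
9. ⊥bis P4·P8 via (22.18,23.05): [(18.7823, 16.7801) (2.3476, 0) (57, 0) (57, 16.882)]  |A|=781.1304
10. canonical 4-gon: [(18.7823, 16.7801) (2.3476, 0) (57, 0) (57, 16.882)]
11. shoelace: 781.1304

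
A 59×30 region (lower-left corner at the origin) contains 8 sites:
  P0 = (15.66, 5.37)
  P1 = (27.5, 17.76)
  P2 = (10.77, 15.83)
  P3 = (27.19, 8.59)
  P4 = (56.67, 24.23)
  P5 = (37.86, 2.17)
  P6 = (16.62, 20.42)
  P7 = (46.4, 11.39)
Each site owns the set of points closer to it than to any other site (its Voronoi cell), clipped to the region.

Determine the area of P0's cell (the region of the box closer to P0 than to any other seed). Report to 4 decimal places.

Area of P0's cell: 201.0924

1. box [0,59]×[0,30]: [(0, 0) (59, 0) (59, 30) (0, 30)]
2. ⊥bis P0·P1 via (21.58,11.565): [(0, 0) (33.6822, 0) (2.2886, 30) (0, 30)]  |A|=539.563
3. ⊥bis P0·P2 via (13.215,10.6): [(0, 4.4221) (0, 0) (33.6822, 0) (19.5102, 13.543)]  |A|=271.2159
4. ⊥bis P0·P3 via (21.425,6.98): [(0, 4.4221) (0, 0) (23.3743, 0) (19.622, 13.4361) (19.5102, 13.543)]  |A|=201.967
5. ⊥bis P0·P4 via (36.165,14.8): [(0, 4.4221) (0, 0) (23.3743, 0) (19.622, 13.4361) (19.5102, 13.543)]  |A|=201.967
6. ⊥bis P0·P5 via (26.76,3.77): [(0, 4.4221) (0, 0) (23.3743, 0) (19.622, 13.4361) (19.5102, 13.543)]  |A|=201.967
7. ⊥bis P0·P6 via (16.14,12.895): [(17.8859, 12.7836) (0, 4.4221) (0, 0) (23.3743, 0) (19.839, 12.6591)]  |A|=201.0924
8. ⊥bis P0·P7 via (31.03,8.38): [(17.8859, 12.7836) (0, 4.4221) (0, 0) (23.3743, 0) (19.839, 12.6591)]  |A|=201.0924
9. canonical 5-gon: [(17.8859, 12.7836) (0, 4.4221) (0, 0) (23.3743, 0) (19.839, 12.6591)]
10. shoelace: 201.0924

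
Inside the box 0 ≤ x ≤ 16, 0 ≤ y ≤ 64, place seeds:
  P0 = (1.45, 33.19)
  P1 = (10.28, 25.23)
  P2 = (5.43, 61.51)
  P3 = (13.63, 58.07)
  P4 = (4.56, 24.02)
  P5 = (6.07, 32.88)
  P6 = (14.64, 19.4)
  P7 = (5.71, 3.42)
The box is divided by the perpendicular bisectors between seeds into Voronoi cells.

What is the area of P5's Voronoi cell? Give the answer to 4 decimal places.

1. box [0,16]×[0,64]: [(0, 0) (16, 0) (16, 64) (0, 64)]
2. ⊥bis P5·P0 via (3.76,33.035): [(1.5434, 0) (16, 0) (16, 64) (5.8377, 64)]  |A|=787.8047
3. ⊥bis P5·P1 via (8.175,29.055): [(3.3134, 26.3795) (16, 33.3613) (16, 64) (5.8377, 64)]  |A|=385.5046
4. ⊥bis P5·P2 via (5.75,47.195): [(4.7086, 47.1717) (3.3134, 26.3795) (16, 33.3613) (16, 47.4241)]  |A|=206.4152
5. ⊥bis P5·P3 via (9.85,45.475): [(4.6985, 47.0211) (3.3134, 26.3795) (16, 33.3613) (16, 43.6293)]  |A|=184.1221
6. ⊥bis P5·P4 via (5.315,28.45): [(4.6985, 47.0211) (3.4734, 28.7639) (6.6593, 28.2209) (16, 33.3613) (16, 43.6293)]  |A|=180.2805
7. ⊥bis P5·P6 via (10.355,26.14): [(4.6985, 47.0211) (3.4734, 28.7639) (6.6593, 28.2209) (16, 33.3613) (16, 43.6293)]  |A|=180.2805
8. ⊥bis P5·P7 via (5.89,18.15): [(4.6985, 47.0211) (3.4734, 28.7639) (6.6593, 28.2209) (16, 33.3613) (16, 43.6293)]  |A|=180.2805
9. canonical 5-gon: [(4.6985, 47.0211) (3.4734, 28.7639) (6.6593, 28.2209) (16, 33.3613) (16, 43.6293)]
10. shoelace: 180.2805

Area of P5's cell: 180.2805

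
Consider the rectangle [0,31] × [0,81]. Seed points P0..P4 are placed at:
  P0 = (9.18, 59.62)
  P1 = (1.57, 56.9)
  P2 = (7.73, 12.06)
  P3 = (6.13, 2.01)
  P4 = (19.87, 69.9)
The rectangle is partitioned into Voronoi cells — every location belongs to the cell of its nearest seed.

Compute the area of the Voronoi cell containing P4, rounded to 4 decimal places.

Area of P4's cell: 534.8705

1. box [0,31]×[0,81]: [(0, 0) (31, 0) (31, 81) (0, 81)]
2. ⊥bis P4·P0 via (14.525,64.76): [(0, 79.8643) (31, 47.6279) (31, 81) (0, 81)]  |A|=534.8705
3. ⊥bis P4·P1 via (10.72,63.4): [(0, 79.8643) (31, 47.6279) (31, 81) (0, 81)]  |A|=534.8705
4. ⊥bis P4·P2 via (13.8,40.98): [(0, 79.8643) (31, 47.6279) (31, 81) (0, 81)]  |A|=534.8705
5. ⊥bis P4·P3 via (13,35.955): [(0, 79.8643) (31, 47.6279) (31, 81) (0, 81)]  |A|=534.8705
6. canonical 4-gon: [(0, 79.8643) (31, 47.6279) (31, 81) (0, 81)]
7. shoelace: 534.8705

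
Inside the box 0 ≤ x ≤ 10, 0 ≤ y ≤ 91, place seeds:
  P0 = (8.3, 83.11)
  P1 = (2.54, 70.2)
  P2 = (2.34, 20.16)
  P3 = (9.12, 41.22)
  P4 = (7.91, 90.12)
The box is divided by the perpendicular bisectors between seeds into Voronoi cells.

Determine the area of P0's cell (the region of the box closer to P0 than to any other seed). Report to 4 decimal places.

1. box [0,10]×[0,91]: [(0, 0) (10, 0) (10, 91) (0, 91)]
2. ⊥bis P0·P1 via (5.42,76.655): [(0, 79.0732) (10, 74.6116) (10, 91) (0, 91)]  |A|=141.5761
3. ⊥bis P0·P2 via (5.32,51.635): [(0, 79.0732) (10, 74.6116) (10, 91) (0, 91)]  |A|=141.5761
4. ⊥bis P0·P3 via (8.71,62.165): [(0, 79.0732) (10, 74.6116) (10, 91) (0, 91)]  |A|=141.5761
5. ⊥bis P0·P4 via (8.105,86.615): [(0, 86.1641) (0, 79.0732) (10, 74.6116) (10, 86.7204)]  |A|=95.9986
6. canonical 4-gon: [(0, 86.1641) (0, 79.0732) (10, 74.6116) (10, 86.7204)]
7. shoelace: 95.9986

Area of P0's cell: 95.9986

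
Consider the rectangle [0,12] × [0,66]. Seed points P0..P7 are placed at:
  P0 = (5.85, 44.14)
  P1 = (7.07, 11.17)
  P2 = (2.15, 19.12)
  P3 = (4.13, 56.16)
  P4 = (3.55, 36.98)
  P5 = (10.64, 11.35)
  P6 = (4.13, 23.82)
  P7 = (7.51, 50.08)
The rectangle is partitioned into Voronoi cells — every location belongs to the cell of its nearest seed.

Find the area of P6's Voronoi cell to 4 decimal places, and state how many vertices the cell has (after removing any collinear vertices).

Area of P6's cell: 120.0611 (5 vertices)

1. box [0,12]×[0,66]: [(0, 0) (12, 0) (12, 66) (0, 66)]
2. ⊥bis P6·P0 via (4.99,33.98): [(0, 34.4024) (0, 0) (12, 0) (12, 33.3866)]  |A|=406.7341
3. ⊥bis P6·P1 via (5.6,17.495): [(0, 34.4024) (0, 16.1935) (12, 18.9824) (12, 33.3866)]  |A|=195.6785
4. ⊥bis P6·P2 via (3.14,21.47): [(0, 34.4024) (0, 22.7928) (10.0955, 18.5398) (12, 18.9824) (12, 33.3866)]  |A|=162.3668
5. ⊥bis P6·P3 via (4.13,39.99): [(0, 34.4024) (0, 22.7928) (10.0955, 18.5398) (12, 18.9824) (12, 33.3866)]  |A|=162.3668
6. ⊥bis P6·P4 via (3.84,30.4): [(0, 30.2308) (0, 22.7928) (10.0955, 18.5398) (12, 18.9824) (12, 30.7596)]  |A|=121.5751
7. ⊥bis P6·P5 via (7.385,17.585): [(0, 30.2308) (0, 22.7928) (9.6076, 18.7453) (12, 19.9943) (12, 30.7596)]  |A|=120.0611
8. ⊥bis P6·P7 via (5.82,36.95): [(0, 30.2308) (0, 22.7928) (9.6076, 18.7453) (12, 19.9943) (12, 30.7596)]  |A|=120.0611
9. canonical 5-gon: [(0, 30.2308) (0, 22.7928) (9.6076, 18.7453) (12, 19.9943) (12, 30.7596)]
10. shoelace: 120.0611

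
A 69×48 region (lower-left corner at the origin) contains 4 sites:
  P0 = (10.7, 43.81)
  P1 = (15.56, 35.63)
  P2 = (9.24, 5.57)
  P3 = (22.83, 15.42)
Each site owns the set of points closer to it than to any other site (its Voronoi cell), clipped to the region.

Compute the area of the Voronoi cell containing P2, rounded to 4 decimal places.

Area of P2's cell: 347.7084

1. box [0,69]×[0,48]: [(0, 0) (69, 0) (69, 48) (0, 48)]
2. ⊥bis P2·P0 via (9.97,24.69): [(0, 25.0707) (0, 0) (69, 0) (69, 22.4362)]  |A|=1638.9878
3. ⊥bis P2·P1 via (12.4,20.6): [(0, 23.2071) (0, 0) (69, 0) (69, 8.7001)]  |A|=1100.7956
4. ⊥bis P2·P3 via (16.035,10.495): [(8.0477, 21.5151) (0, 23.2071) (0, 0) (23.6418, 0)]  |A|=347.7084
5. canonical 4-gon: [(8.0477, 21.5151) (0, 23.2071) (0, 0) (23.6418, 0)]
6. shoelace: 347.7084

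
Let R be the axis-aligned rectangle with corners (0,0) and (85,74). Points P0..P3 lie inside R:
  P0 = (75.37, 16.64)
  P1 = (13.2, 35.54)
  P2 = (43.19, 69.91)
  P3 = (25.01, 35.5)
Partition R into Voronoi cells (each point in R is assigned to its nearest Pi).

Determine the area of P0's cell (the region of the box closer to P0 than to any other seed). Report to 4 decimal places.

Area of P0's cell: 1775.3134

1. box [0,85]×[0,74]: [(0, 0) (85, 0) (85, 74) (0, 74)]
2. ⊥bis P0·P1 via (44.285,26.09): [(36.3535, 0) (85, 0) (85, 74) (58.8499, 74)]  |A|=2767.4745
3. ⊥bis P0·P2 via (59.28,43.275): [(47.3113, 36.0448) (36.3535, 0) (85, 0) (85, 58.8123)]  |A|=1985.0051
4. ⊥bis P0·P3 via (50.19,26.07): [(55.8595, 41.2087) (40.4267, 0) (85, 0) (85, 58.8123)]  |A|=1775.3134
5. canonical 4-gon: [(55.8595, 41.2087) (40.4267, 0) (85, 0) (85, 58.8123)]
6. shoelace: 1775.3134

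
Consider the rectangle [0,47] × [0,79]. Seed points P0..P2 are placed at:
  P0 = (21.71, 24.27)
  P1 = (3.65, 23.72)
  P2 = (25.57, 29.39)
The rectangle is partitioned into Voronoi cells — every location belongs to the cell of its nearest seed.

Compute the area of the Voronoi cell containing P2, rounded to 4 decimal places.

1. box [0,47]×[0,79]: [(0, 0) (47, 0) (47, 79) (0, 79)]
2. ⊥bis P2·P0 via (23.64,26.83): [(0, 44.6523) (47, 9.2188) (47, 79) (0, 79)]  |A|=2447.0293
3. ⊥bis P2·P1 via (14.61,26.555): [(12.3341, 35.3536) (47, 9.2188) (47, 79) (1.0442, 79)]  |A|=2212.4189
4. canonical 4-gon: [(12.3341, 35.3536) (47, 9.2188) (47, 79) (1.0442, 79)]
5. shoelace: 2212.4189

Area of P2's cell: 2212.4189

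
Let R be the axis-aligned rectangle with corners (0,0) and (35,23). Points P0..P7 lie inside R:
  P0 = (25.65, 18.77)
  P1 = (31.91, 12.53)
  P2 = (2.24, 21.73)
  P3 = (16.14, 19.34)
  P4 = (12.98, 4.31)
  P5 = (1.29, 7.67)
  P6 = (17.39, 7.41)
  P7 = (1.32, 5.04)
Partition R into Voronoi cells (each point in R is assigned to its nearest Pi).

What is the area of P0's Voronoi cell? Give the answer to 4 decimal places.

1. box [0,35]×[0,23]: [(0, 0) (35, 0) (35, 23) (0, 23)]
2. ⊥bis P0·P1 via (28.78,15.65): [(0, 0) (13.18, 0) (35, 21.8899) (35, 23) (0, 23)]  |A|=566.1808
3. ⊥bis P0·P2 via (13.945,20.25): [(11.3846, 0) (13.18, 0) (35, 21.8899) (35, 23) (14.2927, 23)]  |A|=270.8922
4. ⊥bis P0·P3 via (20.895,19.055): [(20.1734, 7.0158) (35, 21.8899) (35, 23) (21.1315, 23)]  |A|=119.0679
5. ⊥bis P0·P4 via (19.315,11.54): [(20.3882, 10.5996) (22.1804, 9.0293) (35, 21.8899) (35, 23) (21.1315, 23)]  |A|=115.6877
6. ⊥bis P0·P5 via (13.47,13.22): [(20.3882, 10.5996) (22.1804, 9.0293) (35, 21.8899) (35, 23) (21.1315, 23)]  |A|=115.6877
7. ⊥bis P0·P6 via (21.52,13.09): [(20.5785, 13.7746) (24.2497, 11.1052) (35, 21.8899) (35, 23) (21.1315, 23)]  |A|=106.1208
8. ⊥bis P0·P7 via (13.485,11.905): [(20.5785, 13.7746) (24.2497, 11.1052) (35, 21.8899) (35, 23) (21.1315, 23)]  |A|=106.1208
9. canonical 5-gon: [(20.5785, 13.7746) (24.2497, 11.1052) (35, 21.8899) (35, 23) (21.1315, 23)]
10. shoelace: 106.1208

Area of P0's cell: 106.1208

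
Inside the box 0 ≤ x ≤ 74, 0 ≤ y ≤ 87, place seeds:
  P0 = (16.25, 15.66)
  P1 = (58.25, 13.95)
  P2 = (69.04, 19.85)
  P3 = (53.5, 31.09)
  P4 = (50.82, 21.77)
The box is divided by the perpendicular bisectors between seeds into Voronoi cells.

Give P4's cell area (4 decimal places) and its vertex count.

Area of P4's cell: 446.5308 (4 vertices)

1. box [0,74]×[0,87]: [(0, 0) (74, 0) (74, 87) (0, 87)]
2. ⊥bis P4·P0 via (33.535,18.715): [(36.8427, 0) (74, 0) (74, 87) (21.4661, 87)]  |A|=3901.5647
3. ⊥bis P4·P1 via (54.535,17.86): [(36.6838, 0.8991) (74, 36.3542) (74, 87) (21.4661, 87)]  |A|=3206.5601
4. ⊥bis P4·P2 via (59.93,20.81): [(36.6838, 0.8991) (60.1848, 23.228) (66.905, 87) (21.4661, 87)]  |A|=2630.4892
5. ⊥bis P4·P3 via (52.16,26.43): [(31.1012, 32.4855) (36.6838, 0.8991) (60.1848, 23.228) (60.2763, 24.0961)]  |A|=446.5308
6. canonical 4-gon: [(31.1012, 32.4855) (36.6838, 0.8991) (60.1848, 23.228) (60.2763, 24.0961)]
7. shoelace: 446.5308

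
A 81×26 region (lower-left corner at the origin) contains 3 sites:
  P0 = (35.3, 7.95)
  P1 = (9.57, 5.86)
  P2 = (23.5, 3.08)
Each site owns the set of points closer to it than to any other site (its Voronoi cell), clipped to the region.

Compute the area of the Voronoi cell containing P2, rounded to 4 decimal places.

Area of P2's cell: 209.9117

1. box [0,81]×[0,26]: [(0, 0) (81, 0) (81, 26) (0, 26)]
2. ⊥bis P2·P0 via (29.4,5.515): [(0, 0) (31.6761, 0) (20.9456, 26) (0, 26)]  |A|=684.0821
3. ⊥bis P2·P1 via (16.535,4.47): [(15.6429, 0) (31.6761, 0) (20.9456, 26) (20.8317, 26)]  |A|=209.9117
4. canonical 4-gon: [(15.6429, 0) (31.6761, 0) (20.9456, 26) (20.8317, 26)]
5. shoelace: 209.9117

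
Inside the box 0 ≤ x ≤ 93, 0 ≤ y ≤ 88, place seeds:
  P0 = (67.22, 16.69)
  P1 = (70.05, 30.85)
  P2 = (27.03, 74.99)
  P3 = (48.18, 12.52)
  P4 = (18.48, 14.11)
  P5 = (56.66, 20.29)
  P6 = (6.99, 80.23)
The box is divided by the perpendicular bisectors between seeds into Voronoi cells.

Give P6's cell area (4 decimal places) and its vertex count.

1. box [0,93]×[0,88]: [(0, 0) (93, 0) (93, 88) (0, 88)]
2. ⊥bis P6·P0 via (37.105,48.46): [(0, 13.2879) (78.818, 88) (0, 88)]  |A|=2944.327
3. ⊥bis P6·P1 via (38.52,55.54): [(0, 13.2879) (21.0839, 33.2735) (63.9382, 88) (0, 88)]  |A|=2537.1698
4. ⊥bis P6·P2 via (17.01,77.61): [(0, 13.2879) (0.2543, 13.5289) (19.7267, 88) (0, 88)]  |A|=744.0345
5. ⊥bis P6·P3 via (27.585,46.375): [(0, 29.5942) (5.2976, 32.8169) (19.7267, 88) (0, 88)]  |A|=698.9976
6. ⊥bis P6·P4 via (12.735,47.17): [(0, 44.957) (8.8753, 46.4993) (19.7267, 88) (0, 88)]  |A|=600.3462
7. ⊥bis P6·P5 via (31.825,50.26): [(0, 44.957) (8.8753, 46.4993) (19.7267, 88) (0, 88)]  |A|=600.3462
8. canonical 4-gon: [(0, 44.957) (8.8753, 46.4993) (19.7267, 88) (0, 88)]
9. shoelace: 600.3462

Area of P6's cell: 600.3462 (4 vertices)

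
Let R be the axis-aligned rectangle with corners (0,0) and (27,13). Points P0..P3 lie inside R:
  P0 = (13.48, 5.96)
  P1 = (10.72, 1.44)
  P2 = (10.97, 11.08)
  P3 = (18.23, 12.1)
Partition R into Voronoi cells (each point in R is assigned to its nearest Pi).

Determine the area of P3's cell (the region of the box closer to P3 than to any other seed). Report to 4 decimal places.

Area of P3's cell: 96.6052

1. box [0,27]×[0,13]: [(0, 0) (27, 0) (27, 13) (0, 13)]
2. ⊥bis P3·P0 via (15.855,9.03): [(27, 0.4081) (27, 13) (10.7233, 13)]  |A|=102.478
3. ⊥bis P3·P1 via (14.475,6.77): [(27, 0.4081) (27, 13) (10.7233, 13)]  |A|=102.478
4. ⊥bis P3·P2 via (14.6,11.59): [(14.8505, 9.8071) (27, 0.4081) (27, 13) (14.4019, 13)]  |A|=96.6052
5. canonical 4-gon: [(14.8505, 9.8071) (27, 0.4081) (27, 13) (14.4019, 13)]
6. shoelace: 96.6052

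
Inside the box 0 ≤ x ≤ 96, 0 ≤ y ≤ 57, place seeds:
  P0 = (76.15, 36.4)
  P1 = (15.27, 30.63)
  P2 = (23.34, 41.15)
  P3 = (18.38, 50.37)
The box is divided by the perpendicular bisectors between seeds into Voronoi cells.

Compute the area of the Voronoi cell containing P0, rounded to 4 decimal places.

Area of P0's cell: 2670.5045

1. box [0,96]×[0,57]: [(0, 0) (96, 0) (96, 57) (0, 57)]
2. ⊥bis P0·P1 via (45.71,33.515): [(48.8864, 0) (96, 0) (96, 57) (43.4842, 57)]  |A|=2839.4376
3. ⊥bis P0·P2 via (49.745,38.775): [(47.5375, 14.2325) (48.8864, 0) (96, 0) (96, 57) (51.3842, 57)]  |A|=2670.5045
4. ⊥bis P0·P3 via (47.265,43.385): [(47.5375, 14.2325) (48.8864, 0) (96, 0) (96, 57) (51.3842, 57)]  |A|=2670.5045
5. canonical 5-gon: [(47.5375, 14.2325) (48.8864, 0) (96, 0) (96, 57) (51.3842, 57)]
6. shoelace: 2670.5045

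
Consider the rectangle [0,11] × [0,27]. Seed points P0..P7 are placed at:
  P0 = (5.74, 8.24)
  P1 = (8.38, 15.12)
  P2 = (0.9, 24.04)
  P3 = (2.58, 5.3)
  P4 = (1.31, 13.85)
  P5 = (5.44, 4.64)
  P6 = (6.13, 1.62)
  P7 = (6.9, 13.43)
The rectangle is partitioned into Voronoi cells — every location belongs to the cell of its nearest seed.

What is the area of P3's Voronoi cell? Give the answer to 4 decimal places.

Area of P3's cell: 29.6563

1. box [0,11]×[0,27]: [(0, 0) (11, 0) (11, 27) (0, 27)]
2. ⊥bis P3·P0 via (4.16,6.77): [(0, 11.2413) (0, 0) (10.4587, 0)]  |A|=58.7845
3. ⊥bis P3·P1 via (5.48,10.21): [(0, 11.2413) (0, 0) (10.4587, 0)]  |A|=58.7845
4. ⊥bis P3·P2 via (1.74,14.67): [(0, 11.2413) (0, 0) (10.4587, 0)]  |A|=58.7845
5. ⊥bis P3·P4 via (1.945,9.575): [(1.5982, 9.5235) (0, 9.2861) (0, 0) (10.4587, 0)]  |A|=57.2221
6. ⊥bis P3·P5 via (4.01,4.97): [(4.3726, 6.5414) (1.5982, 9.5235) (0, 9.2861) (0, 0) (2.8631, 0)]  |A|=32.379
7. ⊥bis P3·P6 via (4.355,3.46): [(3.463, 2.5995) (4.3726, 6.5414) (1.5982, 9.5235) (0, 9.2861) (0, 0) (0.7683, 0)]  |A|=29.6563
8. ⊥bis P3·P7 via (4.74,9.365): [(3.463, 2.5995) (4.3726, 6.5414) (1.5982, 9.5235) (0, 9.2861) (0, 0) (0.7683, 0)]  |A|=29.6563
9. canonical 6-gon: [(3.463, 2.5995) (4.3726, 6.5414) (1.5982, 9.5235) (0, 9.2861) (0, 0) (0.7683, 0)]
10. shoelace: 29.6563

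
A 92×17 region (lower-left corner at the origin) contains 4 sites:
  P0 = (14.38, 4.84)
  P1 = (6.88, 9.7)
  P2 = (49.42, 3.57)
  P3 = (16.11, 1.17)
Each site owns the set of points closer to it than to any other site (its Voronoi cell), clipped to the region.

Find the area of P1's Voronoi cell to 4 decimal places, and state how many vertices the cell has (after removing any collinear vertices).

1. box [0,92]×[0,17]: [(0, 0) (92, 0) (92, 17) (0, 17)]
2. ⊥bis P1·P0 via (10.63,7.27): [(0, 0) (5.919, 0) (16.935, 17) (0, 17)]  |A|=194.2597
3. ⊥bis P1·P2 via (28.15,6.635): [(0, 0) (5.919, 0) (16.935, 17) (0, 17)]  |A|=194.2597
4. ⊥bis P1·P3 via (11.495,5.435): [(0, 0) (5.919, 0) (16.935, 17) (0, 17)]  |A|=194.2597
5. canonical 4-gon: [(0, 0) (5.919, 0) (16.935, 17) (0, 17)]
6. shoelace: 194.2597

Area of P1's cell: 194.2597 (4 vertices)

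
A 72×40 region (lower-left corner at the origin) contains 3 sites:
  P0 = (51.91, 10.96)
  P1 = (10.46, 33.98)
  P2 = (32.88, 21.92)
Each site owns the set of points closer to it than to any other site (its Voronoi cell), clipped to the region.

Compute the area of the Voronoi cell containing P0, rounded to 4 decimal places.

Area of P0's cell: 1102.1872

1. box [0,72]×[0,40]: [(0, 0) (72, 0) (72, 40) (0, 40)]
2. ⊥bis P0·P1 via (31.185,22.47): [(18.7059, 0) (72, 0) (72, 40) (40.9206, 40)]  |A|=1687.4703
3. ⊥bis P0·P2 via (42.395,16.44): [(32.9267, 0) (72, 0) (72, 40) (55.964, 40)]  |A|=1102.1872
4. canonical 4-gon: [(32.9267, 0) (72, 0) (72, 40) (55.964, 40)]
5. shoelace: 1102.1872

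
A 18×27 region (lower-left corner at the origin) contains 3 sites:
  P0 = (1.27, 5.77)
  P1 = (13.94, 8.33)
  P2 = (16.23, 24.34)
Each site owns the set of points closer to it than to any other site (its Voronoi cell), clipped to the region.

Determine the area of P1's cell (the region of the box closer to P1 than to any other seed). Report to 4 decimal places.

1. box [0,18]×[0,27]: [(0, 0) (18, 0) (18, 27) (0, 27)]
2. ⊥bis P1·P0 via (7.605,7.05): [(9.0295, 0) (18, 0) (18, 27) (3.5741, 27)]  |A|=315.8524
3. ⊥bis P1·P2 via (15.085,16.335): [(5.4505, 17.7131) (9.0295, 0) (18, 0) (18, 15.9181)]  |A|=179.3296
4. canonical 4-gon: [(5.4505, 17.7131) (9.0295, 0) (18, 0) (18, 15.9181)]
5. shoelace: 179.3296

Area of P1's cell: 179.3296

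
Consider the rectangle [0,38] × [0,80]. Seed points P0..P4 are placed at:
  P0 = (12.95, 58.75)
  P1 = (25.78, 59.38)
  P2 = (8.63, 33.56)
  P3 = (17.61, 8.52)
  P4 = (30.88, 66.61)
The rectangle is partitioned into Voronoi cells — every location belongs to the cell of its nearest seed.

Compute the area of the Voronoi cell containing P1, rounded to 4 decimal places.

Area of P1's cell: 443.0524

1. box [0,38]×[0,80]: [(0, 0) (38, 0) (38, 80) (0, 80)]
2. ⊥bis P1·P0 via (19.365,59.065): [(22.2653, 0) (38, 0) (38, 80) (18.337, 80)]  |A|=1415.9071
3. ⊥bis P1·P2 via (17.205,46.47): [(20.0771, 44.5623) (38, 32.6577) (38, 80) (18.337, 80)]  |A|=772.6606
4. ⊥bis P1·P3 via (21.695,33.95): [(20.0771, 44.5623) (38, 32.6577) (38, 80) (18.337, 80)]  |A|=772.6606
5. ⊥bis P1·P4 via (28.33,62.995): [(18.8434, 69.6868) (20.0771, 44.5623) (38, 32.6577) (38, 56.1738)]  |A|=443.0524
6. canonical 4-gon: [(18.8434, 69.6868) (20.0771, 44.5623) (38, 32.6577) (38, 56.1738)]
7. shoelace: 443.0524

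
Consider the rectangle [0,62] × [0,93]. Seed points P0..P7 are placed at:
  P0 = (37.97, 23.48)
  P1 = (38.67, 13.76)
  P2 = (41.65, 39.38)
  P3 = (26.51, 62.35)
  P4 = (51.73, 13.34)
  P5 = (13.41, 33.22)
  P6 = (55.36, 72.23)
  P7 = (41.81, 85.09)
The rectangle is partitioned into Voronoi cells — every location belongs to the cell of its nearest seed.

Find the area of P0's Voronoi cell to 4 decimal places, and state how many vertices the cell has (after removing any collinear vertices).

Area of P0's cell: 329.6157 (4 vertices)

1. box [0,62]×[0,93]: [(0, 0) (62, 0) (62, 93) (0, 93)]
2. ⊥bis P0·P1 via (38.32,18.62): [(0, 15.8603) (62, 20.3253) (62, 93) (0, 93)]  |A|=4644.244
3. ⊥bis P0·P2 via (39.81,31.43): [(0, 40.6439) (0, 15.8603) (62, 20.3253) (62, 26.2942)]  |A|=953.3247
4. ⊥bis P0·P3 via (32.24,42.915): [(13.746, 37.4624) (0, 33.4097) (0, 15.8603) (62, 20.3253) (62, 26.2942)]  |A|=903.6043
5. ⊥bis P0·P4 via (44.85,18.41): [(52.3123, 28.5364) (13.746, 37.4624) (0, 33.4097) (0, 15.8603) (45.3794, 19.1284)]  |A|=800.6581
6. ⊥bis P0·P5 via (25.69,28.35): [(52.3123, 28.5364) (27.9959, 34.1643) (21.3465, 17.3976) (45.3794, 19.1284)]  |A|=329.6157
7. ⊥bis P0·P6 via (46.665,47.855): [(52.3123, 28.5364) (27.9959, 34.1643) (21.3465, 17.3976) (45.3794, 19.1284)]  |A|=329.6157
8. ⊥bis P0·P7 via (39.89,54.285): [(52.3123, 28.5364) (27.9959, 34.1643) (21.3465, 17.3976) (45.3794, 19.1284)]  |A|=329.6157
9. canonical 4-gon: [(52.3123, 28.5364) (27.9959, 34.1643) (21.3465, 17.3976) (45.3794, 19.1284)]
10. shoelace: 329.6157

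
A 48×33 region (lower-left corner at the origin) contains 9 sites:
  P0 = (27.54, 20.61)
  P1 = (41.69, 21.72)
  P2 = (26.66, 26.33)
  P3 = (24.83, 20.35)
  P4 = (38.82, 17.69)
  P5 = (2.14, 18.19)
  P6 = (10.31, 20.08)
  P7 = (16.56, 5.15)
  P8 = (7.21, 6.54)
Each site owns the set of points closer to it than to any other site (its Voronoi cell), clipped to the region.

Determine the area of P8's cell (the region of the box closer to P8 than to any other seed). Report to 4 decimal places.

Area of P8's cell: 147.8818

1. box [0,48]×[0,33]: [(0, 0) (48, 0) (48, 33) (0, 33)]
2. ⊥bis P8·P0 via (17.375,13.575): [(0, 0) (26.77, 0) (3.9313, 33) (0, 33)]  |A|=506.5719
3. ⊥bis P8·P1 via (24.45,14.13): [(0, 0) (26.77, 0) (3.9313, 33) (0, 33)]  |A|=506.5719
4. ⊥bis P8·P2 via (16.935,16.435): [(0, 0) (26.77, 0) (12.1217, 21.1656) (0.0804, 33) (0, 33)]  |A|=483.7854
5. ⊥bis P8·P3 via (16.02,13.445): [(0, 0) (26.5578, 0) (2.7491, 30.3772) (0.0804, 33) (0, 33)]  |A|=448.8405
6. ⊥bis P8·P4 via (23.015,12.115): [(0, 0) (26.5578, 0) (2.7491, 30.3772) (0.0804, 33) (0, 33)]  |A|=448.8405
7. ⊥bis P8·P5 via (4.675,12.365): [(0, 10.3305) (0, 0) (26.5578, 0) (13.7657, 16.3212)]  |A|=287.8307
8. ⊥bis P8·P6 via (8.76,13.31): [(7.5061, 13.5971) (0, 10.3305) (0, 0) (26.5578, 0) (17.7366, 11.2548)]  |A|=266.5651
9. ⊥bis P8·P7 via (11.885,5.845): [(12.8554, 12.3724) (7.5061, 13.5971) (0, 10.3305) (0, 0) (11.0161, 0)]  |A|=147.8818
10. canonical 5-gon: [(12.8554, 12.3724) (7.5061, 13.5971) (0, 10.3305) (0, 0) (11.0161, 0)]
11. shoelace: 147.8818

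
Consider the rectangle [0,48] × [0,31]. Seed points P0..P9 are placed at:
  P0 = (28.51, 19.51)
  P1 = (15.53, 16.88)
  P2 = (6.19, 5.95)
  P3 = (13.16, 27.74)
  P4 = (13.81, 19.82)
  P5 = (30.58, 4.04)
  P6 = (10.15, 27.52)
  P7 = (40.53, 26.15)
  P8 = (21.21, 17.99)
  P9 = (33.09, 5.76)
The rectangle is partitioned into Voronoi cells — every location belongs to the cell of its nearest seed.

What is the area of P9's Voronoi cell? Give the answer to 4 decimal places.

Area of P9's cell: 233.1279

1. box [0,48]×[0,31]: [(0, 0) (48, 0) (48, 31) (0, 31)]
2. ⊥bis P9·P0 via (30.8,12.635): [(0, 2.3758) (0, 0) (48, 0) (48, 18.3642)]  |A|=497.7591
3. ⊥bis P9·P1 via (24.31,11.32): [(23.6304, 10.2469) (17.1415, 0) (48, 0) (48, 18.3642)]  |A|=381.8649
4. ⊥bis P9·P2 via (19.64,5.855): [(23.6304, 10.2469) (19.6264, 3.9239) (19.5986, 0) (48, 0) (48, 18.3642)]  |A|=377.0442
5. ⊥bis P9·P3 via (23.125,16.75): [(23.6304, 10.2469) (19.6264, 3.9239) (19.5986, 0) (48, 0) (48, 18.3642)]  |A|=377.0442
6. ⊥bis P9·P4 via (23.45,12.79): [(23.6304, 10.2469) (19.6264, 3.9239) (19.5986, 0) (48, 0) (48, 18.3642)]  |A|=377.0442
7. ⊥bis P9·P5 via (31.835,4.9): [(27.3272, 11.4782) (35.1928, 0) (48, 0) (48, 18.3642)]  |A|=263.3216
8. ⊥bis P9·P6 via (21.62,16.64): [(27.3272, 11.4782) (35.1928, 0) (48, 0) (48, 18.3642)]  |A|=263.3216
9. ⊥bis P9·P7 via (36.81,15.955): [(38.6985, 15.2659) (27.3272, 11.4782) (35.1928, 0) (48, 0) (48, 11.8719)]  |A|=233.1279
10. ⊥bis P9·P8 via (27.15,11.875): [(38.6985, 15.2659) (27.3272, 11.4782) (35.1928, 0) (48, 0) (48, 11.8719)]  |A|=233.1279
11. canonical 5-gon: [(38.6985, 15.2659) (27.3272, 11.4782) (35.1928, 0) (48, 0) (48, 11.8719)]
12. shoelace: 233.1279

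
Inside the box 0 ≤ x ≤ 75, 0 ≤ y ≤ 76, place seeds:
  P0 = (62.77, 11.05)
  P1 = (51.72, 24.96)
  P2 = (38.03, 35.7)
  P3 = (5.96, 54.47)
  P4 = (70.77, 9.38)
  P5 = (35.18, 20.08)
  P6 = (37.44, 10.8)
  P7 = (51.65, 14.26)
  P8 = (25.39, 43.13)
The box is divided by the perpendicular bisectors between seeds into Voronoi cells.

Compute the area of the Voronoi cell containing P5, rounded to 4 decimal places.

1. box [0,75]×[0,76]: [(0, 0) (75, 0) (75, 76) (0, 76)]
2. ⊥bis P5·P0 via (48.975,15.565): [(0, 0) (43.8807, 0) (68.7549, 76) (0, 76)]  |A|=4280.1533
3. ⊥bis P5·P1 via (43.45,22.52): [(0, 0) (43.8807, 0) (47.1485, 9.9844) (27.6711, 76) (0, 76)]  |A|=2924.0687
4. ⊥bis P5·P2 via (36.605,27.89): [(0, 34.5689) (0, 0) (43.8807, 0) (47.1485, 9.9844) (42.1649, 26.8755)]  |A|=1370.934
5. ⊥bis P5·P3 via (20.57,37.275): [(14.3118, 31.9576) (0, 19.7974) (0, 0) (43.8807, 0) (47.1485, 9.9844) (42.1649, 26.8755)]  |A|=1265.2308
6. ⊥bis P5·P4 via (52.975,14.73): [(14.3118, 31.9576) (0, 19.7974) (0, 0) (43.8807, 0) (47.1485, 9.9844) (42.1649, 26.8755)]  |A|=1265.2308
7. ⊥bis P5·P6 via (36.31,15.44): [(14.3118, 31.9576) (0, 19.7974) (0, 6.5973) (44.9202, 17.5369) (42.1649, 26.8755)]  |A|=708.8259
8. ⊥bis P5·P7 via (43.415,17.17): [(14.3118, 31.9576) (0, 19.7974) (0, 6.5973) (43.4151, 17.1703) (44.2943, 19.6584) (42.1649, 26.8755)]  |A|=707.1147
9. ⊥bis P5·P8 via (30.285,31.605): [(26.0658, 29.813) (0, 18.7421) (0, 6.5973) (43.4151, 17.1703) (44.2943, 19.6584) (42.1649, 26.8755)]  |A|=606.549
10. canonical 6-gon: [(26.0658, 29.813) (0, 18.7421) (0, 6.5973) (43.4151, 17.1703) (44.2943, 19.6584) (42.1649, 26.8755)]
11. shoelace: 606.549

Area of P5's cell: 606.5490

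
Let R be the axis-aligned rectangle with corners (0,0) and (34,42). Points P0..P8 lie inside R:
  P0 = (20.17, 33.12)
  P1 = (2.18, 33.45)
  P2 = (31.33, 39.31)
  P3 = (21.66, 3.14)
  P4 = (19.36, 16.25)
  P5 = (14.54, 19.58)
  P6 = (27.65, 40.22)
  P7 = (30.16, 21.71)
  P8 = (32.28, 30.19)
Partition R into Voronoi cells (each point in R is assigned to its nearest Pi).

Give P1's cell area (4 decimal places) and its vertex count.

Area of P1's cell: 201.1818 (4 vertices)

1. box [0,34]×[0,42]: [(0, 0) (34, 0) (34, 42) (0, 42)]
2. ⊥bis P1·P0 via (11.175,33.285): [(0, 0) (10.5644, 0) (11.3349, 42) (0, 42)]  |A|=459.8853
3. ⊥bis P1·P2 via (16.755,36.38): [(0, 0) (10.5644, 0) (11.3349, 42) (0, 42)]  |A|=459.8853
4. ⊥bis P1·P3 via (11.92,18.295): [(0, 10.6341) (10.8879, 17.6317) (11.3349, 42) (0, 42)]  |A|=308.8597
5. ⊥bis P1·P4 via (10.77,24.85): [(0, 14.0925) (11.0249, 25.1046) (11.3349, 42) (0, 42)]  |A|=249.5924
6. ⊥bis P1·P5 via (8.36,26.515): [(0, 19.0651) (11.0955, 28.9527) (11.3349, 42) (0, 42)]  |A|=201.1818
7. ⊥bis P1·P6 via (14.915,36.835): [(0, 19.0651) (11.0955, 28.9527) (11.3349, 42) (0, 42)]  |A|=201.1818
8. ⊥bis P1·P7 via (16.17,27.58): [(0, 19.0651) (11.0955, 28.9527) (11.3349, 42) (0, 42)]  |A|=201.1818
9. ⊥bis P1·P8 via (17.23,31.82): [(0, 19.0651) (11.0955, 28.9527) (11.3349, 42) (0, 42)]  |A|=201.1818
10. canonical 4-gon: [(0, 19.0651) (11.0955, 28.9527) (11.3349, 42) (0, 42)]
11. shoelace: 201.1818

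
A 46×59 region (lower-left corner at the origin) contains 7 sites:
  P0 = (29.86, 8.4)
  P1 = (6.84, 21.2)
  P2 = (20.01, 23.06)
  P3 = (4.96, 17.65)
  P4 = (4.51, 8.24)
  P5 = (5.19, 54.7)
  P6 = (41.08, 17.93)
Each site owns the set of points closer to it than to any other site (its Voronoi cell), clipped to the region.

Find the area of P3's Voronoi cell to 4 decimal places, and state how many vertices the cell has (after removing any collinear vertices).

1. box [0,46]×[0,59]: [(0, 0) (46, 0) (46, 59) (0, 59)]
2. ⊥bis P3·P0 via (17.41,13.025): [(0, 0) (12.5714, 0) (34.4891, 59) (0, 59)]  |A|=1388.2836
3. ⊥bis P3·P1 via (5.9,19.425): [(0, 22.5495) (0, 0) (12.5714, 0) (17.5045, 13.2795)]  |A|=280.8303
4. ⊥bis P3·P2 via (12.485,20.355): [(14.4462, 14.8991) (0, 22.5495) (0, 0) (12.5714, 0) (16.2461, 9.892)]  |A|=274.6312
5. ⊥bis P3·P4 via (4.735,12.945): [(15.3308, 12.4383) (14.4462, 14.8991) (0, 22.5495) (0, 13.1714)]  |A|=86.2778
6. ⊥bis P3·P5 via (5.075,36.175): [(15.3308, 12.4383) (14.4462, 14.8991) (0, 22.5495) (0, 13.1714)]  |A|=86.2778
7. ⊥bis P3·P6 via (23.02,17.79): [(15.3308, 12.4383) (14.4462, 14.8991) (0, 22.5495) (0, 13.1714)]  |A|=86.2778
8. canonical 4-gon: [(15.3308, 12.4383) (14.4462, 14.8991) (0, 22.5495) (0, 13.1714)]
9. shoelace: 86.2778

Area of P3's cell: 86.2778 (4 vertices)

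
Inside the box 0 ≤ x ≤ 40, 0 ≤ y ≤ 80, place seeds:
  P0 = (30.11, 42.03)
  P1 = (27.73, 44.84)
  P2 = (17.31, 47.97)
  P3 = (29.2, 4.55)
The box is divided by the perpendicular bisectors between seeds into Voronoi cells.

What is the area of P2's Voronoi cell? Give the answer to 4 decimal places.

Area of P2's cell: 1375.7054

1. box [0,40]×[0,80]: [(0, 0) (40, 0) (40, 80) (0, 80)]
2. ⊥bis P2·P0 via (23.71,45): [(0, 0) (2.8272, 0) (39.9522, 80) (0, 80)]  |A|=1711.175
3. ⊥bis P2·P1 via (22.52,46.405): [(0, 0) (2.8272, 0) (19.1395, 35.1512) (32.6114, 80) (0, 80)]  |A|=1546.5621
4. ⊥bis P2·P3 via (23.255,26.26): [(0, 19.8919) (13.8137, 23.6746) (19.1395, 35.1512) (32.6114, 80) (0, 80)]  |A|=1375.7054
5. canonical 5-gon: [(0, 19.8919) (13.8137, 23.6746) (19.1395, 35.1512) (32.6114, 80) (0, 80)]
6. shoelace: 1375.7054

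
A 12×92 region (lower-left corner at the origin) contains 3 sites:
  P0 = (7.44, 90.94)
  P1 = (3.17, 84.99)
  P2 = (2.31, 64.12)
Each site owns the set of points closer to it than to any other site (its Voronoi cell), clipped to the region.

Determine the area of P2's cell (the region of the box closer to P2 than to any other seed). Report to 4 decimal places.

1. box [0,12]×[0,92]: [(0, 0) (12, 0) (12, 92) (0, 92)]
2. ⊥bis P2·P0 via (4.875,77.53): [(0, 78.4625) (0, 0) (12, 0) (12, 76.1672)]  |A|=927.7778
3. ⊥bis P2·P1 via (2.74,74.555): [(0, 74.6679) (0, 0) (12, 0) (12, 74.1734)]  |A|=893.048
4. canonical 4-gon: [(0, 74.6679) (0, 0) (12, 0) (12, 74.1734)]
5. shoelace: 893.048

Area of P2's cell: 893.0480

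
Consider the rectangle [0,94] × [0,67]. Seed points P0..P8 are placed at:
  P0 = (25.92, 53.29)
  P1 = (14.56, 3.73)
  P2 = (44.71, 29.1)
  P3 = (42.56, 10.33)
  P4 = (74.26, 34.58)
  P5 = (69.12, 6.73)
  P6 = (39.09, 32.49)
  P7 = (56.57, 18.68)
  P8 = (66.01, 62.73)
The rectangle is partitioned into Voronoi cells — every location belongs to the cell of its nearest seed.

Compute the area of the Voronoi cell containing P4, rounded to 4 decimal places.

Area of P4's cell: 1024.3268

1. box [0,94]×[0,67]: [(0, 0) (94, 0) (94, 67) (0, 67)]
2. ⊥bis P4·P0 via (50.09,43.935): [(33.085, 0) (94, 0) (94, 67) (59.0173, 67)]  |A|=3212.5741
3. ⊥bis P4·P1 via (44.41,19.155): [(42.1738, 23.4824) (54.3084, 0) (94, 0) (94, 67) (59.0173, 67)]  |A|=2963.386
4. ⊥bis P4·P2 via (59.485,31.84): [(54.9253, 56.4276) (65.3897, 0) (94, 0) (94, 67) (59.0173, 67)]  |A|=2301.135
5. ⊥bis P4·P3 via (58.41,22.455): [(54.9253, 56.4276) (62.1264, 17.5969) (75.5877, 0) (94, 0) (94, 67) (59.0173, 67)]  |A|=2211.4079
6. ⊥bis P4·P5 via (71.69,20.655): [(54.9253, 56.4276) (61.2002, 22.591) (94, 16.5375) (94, 67) (59.0173, 67)]  |A|=1706.7545
7. ⊥bis P4·P6 via (56.675,33.535): [(55.2628, 57.2996) (55.4982, 53.3383) (61.2002, 22.591) (94, 16.5375) (94, 67) (59.0173, 67)]  |A|=1705.9833
8. ⊥bis P4·P7 via (65.415,26.63): [(55.2628, 57.2996) (55.4982, 53.3383) (59.1608, 33.5883) (70.6055, 20.8552) (94, 16.5375) (94, 67) (59.0173, 67)]  |A|=1656.0369
9. ⊥bis P4·P8 via (70.135,48.655): [(57.0764, 44.8279) (59.1608, 33.5883) (70.6055, 20.8552) (94, 16.5375) (94, 55.6492)]  |A|=1024.3268
10. canonical 5-gon: [(57.0764, 44.8279) (59.1608, 33.5883) (70.6055, 20.8552) (94, 16.5375) (94, 55.6492)]
11. shoelace: 1024.3268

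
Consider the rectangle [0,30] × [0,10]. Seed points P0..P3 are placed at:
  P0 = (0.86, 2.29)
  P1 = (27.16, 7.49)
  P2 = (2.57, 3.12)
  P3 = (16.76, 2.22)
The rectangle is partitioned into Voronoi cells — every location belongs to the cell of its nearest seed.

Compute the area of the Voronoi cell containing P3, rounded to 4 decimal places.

1. box [0,30]×[0,10]: [(0, 0) (30, 0) (30, 10) (0, 10)]
2. ⊥bis P3·P0 via (8.81,2.255): [(8.8001, 0) (30, 0) (30, 10) (8.8441, 10)]  |A|=211.7792
3. ⊥bis P3·P1 via (21.96,4.855): [(8.8001, 0) (24.4202, 0) (19.3529, 10) (8.8441, 10)]  |A|=130.6444
4. ⊥bis P3·P2 via (9.665,2.67): [(9.4957, 0) (24.4202, 0) (19.3529, 10) (10.1299, 10)]  |A|=120.7374
5. canonical 4-gon: [(9.4957, 0) (24.4202, 0) (19.3529, 10) (10.1299, 10)]
6. shoelace: 120.7374

Area of P3's cell: 120.7374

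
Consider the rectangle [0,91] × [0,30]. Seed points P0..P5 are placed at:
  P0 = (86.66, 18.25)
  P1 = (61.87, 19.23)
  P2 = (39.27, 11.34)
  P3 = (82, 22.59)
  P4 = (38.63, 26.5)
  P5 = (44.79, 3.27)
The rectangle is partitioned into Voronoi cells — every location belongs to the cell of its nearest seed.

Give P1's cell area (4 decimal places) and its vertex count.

Area of P1's cell: 567.4702 (7 vertices)

1. box [0,91]×[0,30]: [(0, 0) (91, 0) (91, 30) (0, 30)]
2. ⊥bis P1·P0 via (74.265,18.74): [(0, 0) (73.5242, 0) (74.7101, 30) (0, 30)]  |A|=2223.5145
3. ⊥bis P1·P2 via (50.57,15.285): [(55.9062, 0) (73.5242, 0) (74.7101, 30) (45.4328, 30)]  |A|=703.4296
4. ⊥bis P1·P3 via (71.935,20.91): [(55.9062, 0) (73.5242, 0) (73.8882, 9.2083) (70.4177, 30) (45.4328, 30)]  |A|=658.8065
5. ⊥bis P1·P4 via (50.25,22.865): [(49.1506, 19.3506) (55.9062, 0) (73.5242, 0) (73.8882, 9.2083) (70.4177, 30) (52.482, 30)]  |A|=621.2717
6. ⊥bis P1·P5 via (53.33,11.25): [(49.1506, 19.3506) (51.1727, 13.5587) (63.8423, 0) (73.5242, 0) (73.8882, 9.2083) (70.4177, 30) (52.482, 30)]  |A|=567.4702
7. canonical 7-gon: [(49.1506, 19.3506) (51.1727, 13.5587) (63.8423, 0) (73.5242, 0) (73.8882, 9.2083) (70.4177, 30) (52.482, 30)]
8. shoelace: 567.4702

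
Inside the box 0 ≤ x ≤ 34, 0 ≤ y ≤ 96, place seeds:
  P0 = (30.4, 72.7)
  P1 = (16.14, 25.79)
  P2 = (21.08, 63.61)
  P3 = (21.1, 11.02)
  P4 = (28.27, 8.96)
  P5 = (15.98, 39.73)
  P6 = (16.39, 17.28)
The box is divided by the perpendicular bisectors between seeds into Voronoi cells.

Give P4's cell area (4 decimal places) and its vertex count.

Area of P4's cell: 208.7579 (5 vertices)

1. box [0,34]×[0,96]: [(0, 0) (34, 0) (34, 96) (0, 96)]
2. ⊥bis P4·P0 via (29.335,40.83): [(0, 41.8103) (0, 0) (34, 0) (34, 40.6741)]  |A|=1402.2348
3. ⊥bis P4·P1 via (22.205,17.375): [(0, 1.371) (0, 0) (34, 0) (34, 25.8761)]  |A|=463.2012
4. ⊥bis P4·P2 via (24.675,36.285): [(0, 1.371) (0, 0) (34, 0) (34, 25.8761)]  |A|=463.2012
5. ⊥bis P4·P3 via (24.685,9.99): [(28.0085, 21.5578) (21.8148, 0) (34, 0) (34, 25.8761)]  |A|=208.8612
6. ⊥bis P4·P5 via (22.125,24.345): [(28.0085, 21.5578) (21.8148, 0) (34, 0) (34, 25.8761)]  |A|=208.8612
7. ⊥bis P4·P6 via (22.33,13.12): [(28.4745, 21.8937) (27.848, 20.9991) (21.8148, 0) (34, 0) (34, 25.8761)]  |A|=208.7579
8. canonical 5-gon: [(28.4745, 21.8937) (27.848, 20.9991) (21.8148, 0) (34, 0) (34, 25.8761)]
9. shoelace: 208.7579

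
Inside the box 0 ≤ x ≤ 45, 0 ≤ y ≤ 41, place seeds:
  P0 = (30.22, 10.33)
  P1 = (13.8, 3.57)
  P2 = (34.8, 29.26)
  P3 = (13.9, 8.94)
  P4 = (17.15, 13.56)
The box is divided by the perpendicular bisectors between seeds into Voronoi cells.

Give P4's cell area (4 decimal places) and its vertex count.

Area of P4's cell: 524.1588 (5 vertices)

1. box [0,45]×[0,41]: [(0, 0) (45, 0) (45, 41) (0, 41)]
2. ⊥bis P4·P0 via (23.685,11.945): [(0, 0) (20.733, 0) (30.8654, 41) (0, 41)]  |A|=1057.7674
3. ⊥bis P4·P1 via (15.475,8.565): [(0, 13.7543) (22.2853, 6.2813) (30.8654, 41) (0, 41)]  |A|=839.393
4. ⊥bis P4·P2 via (25.975,21.41): [(0, 13.7543) (22.2853, 6.2813) (26.0134, 21.3668) (8.5493, 41) (0, 41)]  |A|=620.3253
5. ⊥bis P4·P3 via (15.525,11.25): [(0, 22.1713) (22.3302, 6.4628) (26.0134, 21.3668) (8.5493, 41) (0, 41)]  |A|=524.1588
6. canonical 5-gon: [(0, 22.1713) (22.3302, 6.4628) (26.0134, 21.3668) (8.5493, 41) (0, 41)]
7. shoelace: 524.1588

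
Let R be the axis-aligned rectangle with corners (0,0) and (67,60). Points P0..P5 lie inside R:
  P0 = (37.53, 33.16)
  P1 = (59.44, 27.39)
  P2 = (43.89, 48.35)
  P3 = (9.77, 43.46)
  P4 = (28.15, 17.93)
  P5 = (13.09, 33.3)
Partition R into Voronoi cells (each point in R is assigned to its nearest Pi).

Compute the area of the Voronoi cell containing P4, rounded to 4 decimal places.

Area of P4's cell: 978.3399

1. box [0,67]×[0,60]: [(0, 0) (67, 0) (67, 60) (0, 60)]
2. ⊥bis P4·P0 via (32.84,25.545): [(0, 45.7708) (0, 0) (67, 0) (67, 4.5062)]  |A|=1684.2804
3. ⊥bis P4·P1 via (43.795,22.66): [(45.2298, 17.9143) (0, 45.7708) (0, 0) (50.6459, 0)]  |A|=1488.7438
4. ⊥bis P4·P2 via (36.02,33.14): [(45.2298, 17.9143) (0, 45.7708) (0, 0) (50.6459, 0)]  |A|=1488.7438
5. ⊥bis P4·P3 via (18.96,30.695): [(45.2298, 17.9143) (21.5042, 32.5266) (0, 17.045) (0, 0) (50.6459, 0)]  |A|=1179.8815
6. ⊥bis P4·P5 via (20.62,25.615): [(45.2298, 17.9143) (25.2926, 30.1934) (0, 5.4109) (0, 0) (50.6459, 0)]  |A|=978.3399
7. canonical 5-gon: [(45.2298, 17.9143) (25.2926, 30.1934) (0, 5.4109) (0, 0) (50.6459, 0)]
8. shoelace: 978.3399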